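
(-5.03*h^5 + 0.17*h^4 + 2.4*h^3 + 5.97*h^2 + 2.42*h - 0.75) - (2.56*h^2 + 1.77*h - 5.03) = -5.03*h^5 + 0.17*h^4 + 2.4*h^3 + 3.41*h^2 + 0.65*h + 4.28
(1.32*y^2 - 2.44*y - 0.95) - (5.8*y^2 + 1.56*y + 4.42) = -4.48*y^2 - 4.0*y - 5.37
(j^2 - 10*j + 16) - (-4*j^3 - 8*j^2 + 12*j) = 4*j^3 + 9*j^2 - 22*j + 16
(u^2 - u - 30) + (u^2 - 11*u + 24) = 2*u^2 - 12*u - 6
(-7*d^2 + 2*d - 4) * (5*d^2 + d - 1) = -35*d^4 + 3*d^3 - 11*d^2 - 6*d + 4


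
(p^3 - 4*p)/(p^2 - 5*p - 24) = p*(4 - p^2)/(-p^2 + 5*p + 24)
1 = 1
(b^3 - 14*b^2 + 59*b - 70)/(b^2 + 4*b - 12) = (b^2 - 12*b + 35)/(b + 6)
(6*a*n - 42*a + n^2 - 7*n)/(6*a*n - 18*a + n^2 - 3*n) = (n - 7)/(n - 3)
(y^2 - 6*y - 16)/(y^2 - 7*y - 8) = (y + 2)/(y + 1)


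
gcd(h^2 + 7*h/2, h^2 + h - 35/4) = h + 7/2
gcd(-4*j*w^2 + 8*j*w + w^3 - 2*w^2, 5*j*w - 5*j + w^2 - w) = 1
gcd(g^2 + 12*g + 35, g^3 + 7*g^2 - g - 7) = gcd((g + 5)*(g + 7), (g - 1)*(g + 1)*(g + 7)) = g + 7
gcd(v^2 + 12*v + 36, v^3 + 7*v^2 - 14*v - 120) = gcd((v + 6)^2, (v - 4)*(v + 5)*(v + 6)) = v + 6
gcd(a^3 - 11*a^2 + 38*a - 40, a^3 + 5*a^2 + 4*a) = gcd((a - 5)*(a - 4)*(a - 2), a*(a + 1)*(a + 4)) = 1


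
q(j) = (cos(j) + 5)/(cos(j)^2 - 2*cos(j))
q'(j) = (2*sin(j)*cos(j) - 2*sin(j))*(cos(j) + 5)/(cos(j)^2 - 2*cos(j))^2 - sin(j)/(cos(j)^2 - 2*cos(j)) = (sin(j) - 10*sin(j)/cos(j)^2 + 10*tan(j))/(cos(j) - 2)^2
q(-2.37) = 2.20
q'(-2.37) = 3.06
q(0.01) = -6.00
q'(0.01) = 0.01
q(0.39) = -5.96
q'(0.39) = 0.04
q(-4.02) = 2.59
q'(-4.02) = -4.33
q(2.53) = 1.81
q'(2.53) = -1.89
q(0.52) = -5.97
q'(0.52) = -0.29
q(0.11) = -5.99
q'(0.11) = 0.10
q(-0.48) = -5.96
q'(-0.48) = 0.16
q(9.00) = 1.54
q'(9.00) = -1.07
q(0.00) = -6.00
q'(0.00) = 0.00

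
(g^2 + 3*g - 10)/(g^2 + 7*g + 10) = (g - 2)/(g + 2)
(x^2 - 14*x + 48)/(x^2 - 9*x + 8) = (x - 6)/(x - 1)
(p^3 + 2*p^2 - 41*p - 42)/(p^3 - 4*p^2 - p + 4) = (p^2 + p - 42)/(p^2 - 5*p + 4)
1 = 1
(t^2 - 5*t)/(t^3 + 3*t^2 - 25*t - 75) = t/(t^2 + 8*t + 15)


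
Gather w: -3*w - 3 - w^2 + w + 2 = -w^2 - 2*w - 1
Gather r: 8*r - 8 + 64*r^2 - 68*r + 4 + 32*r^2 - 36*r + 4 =96*r^2 - 96*r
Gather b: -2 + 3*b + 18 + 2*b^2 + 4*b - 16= 2*b^2 + 7*b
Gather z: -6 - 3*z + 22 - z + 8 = 24 - 4*z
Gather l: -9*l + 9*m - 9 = -9*l + 9*m - 9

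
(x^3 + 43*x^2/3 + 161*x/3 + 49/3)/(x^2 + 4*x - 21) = (3*x^2 + 22*x + 7)/(3*(x - 3))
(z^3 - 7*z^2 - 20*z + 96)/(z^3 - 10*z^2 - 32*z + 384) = (z^2 + z - 12)/(z^2 - 2*z - 48)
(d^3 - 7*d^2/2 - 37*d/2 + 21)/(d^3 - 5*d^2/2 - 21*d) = (d - 1)/d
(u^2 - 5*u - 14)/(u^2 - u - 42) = (u + 2)/(u + 6)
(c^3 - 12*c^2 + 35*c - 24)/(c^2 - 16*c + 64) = (c^2 - 4*c + 3)/(c - 8)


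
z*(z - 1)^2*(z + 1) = z^4 - z^3 - z^2 + z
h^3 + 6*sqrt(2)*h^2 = h^2*(h + 6*sqrt(2))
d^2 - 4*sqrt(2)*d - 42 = (d - 7*sqrt(2))*(d + 3*sqrt(2))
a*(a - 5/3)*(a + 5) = a^3 + 10*a^2/3 - 25*a/3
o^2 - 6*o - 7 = (o - 7)*(o + 1)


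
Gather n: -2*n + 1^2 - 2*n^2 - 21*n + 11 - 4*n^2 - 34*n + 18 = -6*n^2 - 57*n + 30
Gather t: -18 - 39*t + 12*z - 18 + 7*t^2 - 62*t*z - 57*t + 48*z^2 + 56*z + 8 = 7*t^2 + t*(-62*z - 96) + 48*z^2 + 68*z - 28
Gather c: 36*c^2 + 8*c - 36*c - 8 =36*c^2 - 28*c - 8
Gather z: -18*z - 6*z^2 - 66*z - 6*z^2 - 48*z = -12*z^2 - 132*z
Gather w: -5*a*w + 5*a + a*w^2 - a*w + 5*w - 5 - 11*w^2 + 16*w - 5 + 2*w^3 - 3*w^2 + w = 5*a + 2*w^3 + w^2*(a - 14) + w*(22 - 6*a) - 10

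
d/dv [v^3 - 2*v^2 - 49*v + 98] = 3*v^2 - 4*v - 49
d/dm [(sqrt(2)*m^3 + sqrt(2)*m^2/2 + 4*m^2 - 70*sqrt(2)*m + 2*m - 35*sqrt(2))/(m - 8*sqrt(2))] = (4*sqrt(2)*m^3 - 88*m^2 + sqrt(2)*m^2 - 128*sqrt(2)*m - 32*m + 38*sqrt(2) + 2240)/(2*(m^2 - 16*sqrt(2)*m + 128))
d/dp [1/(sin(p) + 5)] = -cos(p)/(sin(p) + 5)^2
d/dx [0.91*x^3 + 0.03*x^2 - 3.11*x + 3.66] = 2.73*x^2 + 0.06*x - 3.11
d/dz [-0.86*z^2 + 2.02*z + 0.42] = 2.02 - 1.72*z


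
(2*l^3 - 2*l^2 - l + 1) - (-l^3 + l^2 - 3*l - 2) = 3*l^3 - 3*l^2 + 2*l + 3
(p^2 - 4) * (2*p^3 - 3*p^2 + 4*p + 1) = 2*p^5 - 3*p^4 - 4*p^3 + 13*p^2 - 16*p - 4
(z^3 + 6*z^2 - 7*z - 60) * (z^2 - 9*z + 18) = z^5 - 3*z^4 - 43*z^3 + 111*z^2 + 414*z - 1080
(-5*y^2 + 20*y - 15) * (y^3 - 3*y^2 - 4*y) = -5*y^5 + 35*y^4 - 55*y^3 - 35*y^2 + 60*y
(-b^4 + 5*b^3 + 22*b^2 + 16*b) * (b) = -b^5 + 5*b^4 + 22*b^3 + 16*b^2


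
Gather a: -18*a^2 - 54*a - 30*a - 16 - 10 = -18*a^2 - 84*a - 26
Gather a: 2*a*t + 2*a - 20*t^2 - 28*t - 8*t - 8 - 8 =a*(2*t + 2) - 20*t^2 - 36*t - 16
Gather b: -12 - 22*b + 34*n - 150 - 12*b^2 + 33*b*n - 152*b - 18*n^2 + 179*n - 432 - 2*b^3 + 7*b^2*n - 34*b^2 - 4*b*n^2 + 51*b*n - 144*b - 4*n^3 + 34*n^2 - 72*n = -2*b^3 + b^2*(7*n - 46) + b*(-4*n^2 + 84*n - 318) - 4*n^3 + 16*n^2 + 141*n - 594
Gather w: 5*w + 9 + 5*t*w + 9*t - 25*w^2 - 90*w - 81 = 9*t - 25*w^2 + w*(5*t - 85) - 72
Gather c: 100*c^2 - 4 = 100*c^2 - 4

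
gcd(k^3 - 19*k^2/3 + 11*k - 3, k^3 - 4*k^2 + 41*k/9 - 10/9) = k - 1/3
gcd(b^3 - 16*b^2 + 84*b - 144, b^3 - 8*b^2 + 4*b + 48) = b^2 - 10*b + 24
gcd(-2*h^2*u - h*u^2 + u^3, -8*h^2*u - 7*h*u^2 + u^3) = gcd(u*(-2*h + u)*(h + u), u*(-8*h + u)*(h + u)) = h*u + u^2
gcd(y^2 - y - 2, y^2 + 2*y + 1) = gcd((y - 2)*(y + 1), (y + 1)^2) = y + 1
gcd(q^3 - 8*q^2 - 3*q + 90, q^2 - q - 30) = q - 6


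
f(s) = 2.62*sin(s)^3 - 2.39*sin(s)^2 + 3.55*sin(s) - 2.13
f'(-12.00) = 2.74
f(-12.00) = -0.51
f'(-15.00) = -7.58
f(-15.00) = -6.17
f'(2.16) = -2.78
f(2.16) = 0.68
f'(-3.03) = -4.15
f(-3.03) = -2.56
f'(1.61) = -0.26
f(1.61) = 1.64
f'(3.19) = -3.80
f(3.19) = -2.31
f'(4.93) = 3.39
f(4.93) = -10.31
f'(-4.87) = 1.02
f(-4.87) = 1.57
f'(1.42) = 0.98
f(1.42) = 1.58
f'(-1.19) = 5.49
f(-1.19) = -9.58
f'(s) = 7.86*sin(s)^2*cos(s) - 4.78*sin(s)*cos(s) + 3.55*cos(s)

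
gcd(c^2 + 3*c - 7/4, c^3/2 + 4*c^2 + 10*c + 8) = 1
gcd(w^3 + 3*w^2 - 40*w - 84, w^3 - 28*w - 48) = w^2 - 4*w - 12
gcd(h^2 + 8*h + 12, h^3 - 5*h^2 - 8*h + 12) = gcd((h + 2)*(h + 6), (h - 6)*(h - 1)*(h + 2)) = h + 2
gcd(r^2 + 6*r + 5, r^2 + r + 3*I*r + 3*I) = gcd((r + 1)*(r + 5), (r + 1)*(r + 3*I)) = r + 1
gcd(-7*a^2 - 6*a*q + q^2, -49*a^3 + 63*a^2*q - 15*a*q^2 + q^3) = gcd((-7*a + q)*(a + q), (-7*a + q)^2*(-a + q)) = -7*a + q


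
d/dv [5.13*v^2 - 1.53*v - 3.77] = 10.26*v - 1.53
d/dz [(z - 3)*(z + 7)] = 2*z + 4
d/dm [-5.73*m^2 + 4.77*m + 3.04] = 4.77 - 11.46*m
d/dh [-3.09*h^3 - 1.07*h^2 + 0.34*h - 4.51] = -9.27*h^2 - 2.14*h + 0.34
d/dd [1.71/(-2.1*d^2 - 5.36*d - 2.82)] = (7.182*d + 9.1656)/(2.1*d^2 + 5.36*d + 2.82)^2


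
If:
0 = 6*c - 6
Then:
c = 1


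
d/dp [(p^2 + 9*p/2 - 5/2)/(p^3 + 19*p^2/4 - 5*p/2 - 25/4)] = 2*(-8*p^2 + 8*p - 11)/(16*p^4 - 8*p^3 - 39*p^2 + 10*p + 25)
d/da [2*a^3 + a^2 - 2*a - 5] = 6*a^2 + 2*a - 2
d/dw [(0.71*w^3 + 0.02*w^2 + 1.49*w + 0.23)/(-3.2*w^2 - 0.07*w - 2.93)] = (-2.272*w^4 - 0.0994*w^3 - 1.4743*w^2 + 1.3548*w - 4.3496)/(10.24*w^4 + 0.448*w^3 + 18.7569*w^2 + 0.4102*w + 8.5849)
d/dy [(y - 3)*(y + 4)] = 2*y + 1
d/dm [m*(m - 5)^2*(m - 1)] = 4*m^3 - 33*m^2 + 70*m - 25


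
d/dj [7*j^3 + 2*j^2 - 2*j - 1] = 21*j^2 + 4*j - 2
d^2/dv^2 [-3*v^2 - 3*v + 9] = -6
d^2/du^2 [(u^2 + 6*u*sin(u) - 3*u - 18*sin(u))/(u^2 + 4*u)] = 2*(-3*u^5*sin(u) - 15*u^4*sin(u) - 6*u^4*cos(u) + 30*u^3*sin(u) + 12*u^3*cos(u) - 7*u^3 + 90*u^2*sin(u) + 216*u^2*cos(u) - 216*u*sin(u) + 288*u*cos(u) - 288*sin(u))/(u^3*(u^3 + 12*u^2 + 48*u + 64))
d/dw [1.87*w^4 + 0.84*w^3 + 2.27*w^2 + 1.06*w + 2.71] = 7.48*w^3 + 2.52*w^2 + 4.54*w + 1.06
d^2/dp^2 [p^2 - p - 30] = 2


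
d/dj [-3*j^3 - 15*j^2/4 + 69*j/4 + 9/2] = -9*j^2 - 15*j/2 + 69/4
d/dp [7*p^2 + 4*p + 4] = 14*p + 4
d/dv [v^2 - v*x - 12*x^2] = 2*v - x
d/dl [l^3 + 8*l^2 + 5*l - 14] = 3*l^2 + 16*l + 5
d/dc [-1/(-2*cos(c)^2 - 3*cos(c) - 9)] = (4*cos(c) + 3)*sin(c)/(3*cos(c) + cos(2*c) + 10)^2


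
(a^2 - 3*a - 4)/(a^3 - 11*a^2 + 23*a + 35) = (a - 4)/(a^2 - 12*a + 35)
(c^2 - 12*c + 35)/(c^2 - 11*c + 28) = (c - 5)/(c - 4)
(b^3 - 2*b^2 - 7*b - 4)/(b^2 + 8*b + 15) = (b^3 - 2*b^2 - 7*b - 4)/(b^2 + 8*b + 15)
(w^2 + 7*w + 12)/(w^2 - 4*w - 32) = (w + 3)/(w - 8)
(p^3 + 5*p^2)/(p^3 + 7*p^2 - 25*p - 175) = p^2/(p^2 + 2*p - 35)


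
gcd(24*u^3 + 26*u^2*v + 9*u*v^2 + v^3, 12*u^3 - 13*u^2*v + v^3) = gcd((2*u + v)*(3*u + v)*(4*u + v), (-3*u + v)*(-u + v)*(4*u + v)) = 4*u + v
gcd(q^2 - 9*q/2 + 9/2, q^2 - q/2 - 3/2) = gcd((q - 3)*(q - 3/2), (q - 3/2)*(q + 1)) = q - 3/2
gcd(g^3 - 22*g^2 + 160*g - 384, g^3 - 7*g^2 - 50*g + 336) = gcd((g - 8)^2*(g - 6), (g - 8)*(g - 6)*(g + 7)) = g^2 - 14*g + 48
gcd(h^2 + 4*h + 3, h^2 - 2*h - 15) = h + 3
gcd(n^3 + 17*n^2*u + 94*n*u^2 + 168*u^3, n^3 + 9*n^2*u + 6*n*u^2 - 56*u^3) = n^2 + 11*n*u + 28*u^2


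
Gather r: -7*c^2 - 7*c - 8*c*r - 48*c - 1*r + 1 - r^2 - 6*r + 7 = -7*c^2 - 55*c - r^2 + r*(-8*c - 7) + 8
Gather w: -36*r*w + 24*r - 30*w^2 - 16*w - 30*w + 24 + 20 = 24*r - 30*w^2 + w*(-36*r - 46) + 44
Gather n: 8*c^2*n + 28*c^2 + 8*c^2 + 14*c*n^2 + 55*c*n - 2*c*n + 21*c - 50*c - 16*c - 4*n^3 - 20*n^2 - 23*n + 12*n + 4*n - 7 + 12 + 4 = 36*c^2 - 45*c - 4*n^3 + n^2*(14*c - 20) + n*(8*c^2 + 53*c - 7) + 9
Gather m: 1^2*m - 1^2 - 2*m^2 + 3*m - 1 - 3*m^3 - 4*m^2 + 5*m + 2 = -3*m^3 - 6*m^2 + 9*m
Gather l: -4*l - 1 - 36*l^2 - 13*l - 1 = -36*l^2 - 17*l - 2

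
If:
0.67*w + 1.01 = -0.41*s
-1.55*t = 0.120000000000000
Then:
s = -1.63414634146341*w - 2.46341463414634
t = -0.08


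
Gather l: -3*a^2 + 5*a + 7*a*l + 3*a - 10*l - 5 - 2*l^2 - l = -3*a^2 + 8*a - 2*l^2 + l*(7*a - 11) - 5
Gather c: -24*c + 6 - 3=3 - 24*c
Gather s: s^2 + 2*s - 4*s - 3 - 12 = s^2 - 2*s - 15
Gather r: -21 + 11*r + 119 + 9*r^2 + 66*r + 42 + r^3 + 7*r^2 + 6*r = r^3 + 16*r^2 + 83*r + 140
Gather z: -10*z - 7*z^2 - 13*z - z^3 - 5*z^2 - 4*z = -z^3 - 12*z^2 - 27*z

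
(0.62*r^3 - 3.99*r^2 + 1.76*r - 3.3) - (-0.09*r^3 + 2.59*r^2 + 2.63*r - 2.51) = 0.71*r^3 - 6.58*r^2 - 0.87*r - 0.79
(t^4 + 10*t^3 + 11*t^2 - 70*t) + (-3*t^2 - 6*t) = t^4 + 10*t^3 + 8*t^2 - 76*t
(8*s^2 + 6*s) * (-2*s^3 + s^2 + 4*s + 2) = -16*s^5 - 4*s^4 + 38*s^3 + 40*s^2 + 12*s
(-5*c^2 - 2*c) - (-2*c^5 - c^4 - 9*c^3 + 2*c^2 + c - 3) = 2*c^5 + c^4 + 9*c^3 - 7*c^2 - 3*c + 3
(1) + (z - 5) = z - 4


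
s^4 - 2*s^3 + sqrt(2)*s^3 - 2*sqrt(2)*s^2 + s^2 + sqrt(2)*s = s*(s - 1)^2*(s + sqrt(2))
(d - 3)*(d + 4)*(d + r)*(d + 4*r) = d^4 + 5*d^3*r + d^3 + 4*d^2*r^2 + 5*d^2*r - 12*d^2 + 4*d*r^2 - 60*d*r - 48*r^2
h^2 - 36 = (h - 6)*(h + 6)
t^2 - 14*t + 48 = (t - 8)*(t - 6)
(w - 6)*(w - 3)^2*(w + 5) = w^4 - 7*w^3 - 15*w^2 + 171*w - 270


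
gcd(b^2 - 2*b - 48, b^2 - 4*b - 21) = 1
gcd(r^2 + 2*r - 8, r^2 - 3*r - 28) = r + 4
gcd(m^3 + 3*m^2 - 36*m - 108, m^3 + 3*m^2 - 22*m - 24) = m + 6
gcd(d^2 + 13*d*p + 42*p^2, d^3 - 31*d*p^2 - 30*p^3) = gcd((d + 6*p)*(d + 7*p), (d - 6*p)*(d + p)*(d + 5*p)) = 1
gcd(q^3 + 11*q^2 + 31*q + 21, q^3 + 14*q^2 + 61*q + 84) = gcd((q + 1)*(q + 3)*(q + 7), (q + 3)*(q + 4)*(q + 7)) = q^2 + 10*q + 21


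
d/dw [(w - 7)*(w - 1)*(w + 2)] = 3*w^2 - 12*w - 9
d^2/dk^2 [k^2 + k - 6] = 2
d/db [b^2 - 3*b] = 2*b - 3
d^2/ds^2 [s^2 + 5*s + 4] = 2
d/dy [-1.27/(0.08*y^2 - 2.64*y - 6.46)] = (0.2032*y - 3.3528)/(-0.08*y^2 + 2.64*y + 6.46)^2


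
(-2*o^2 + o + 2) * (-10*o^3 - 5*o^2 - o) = 20*o^5 - 23*o^3 - 11*o^2 - 2*o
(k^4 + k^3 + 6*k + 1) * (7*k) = 7*k^5 + 7*k^4 + 42*k^2 + 7*k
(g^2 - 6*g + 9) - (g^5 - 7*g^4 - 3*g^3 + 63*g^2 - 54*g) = -g^5 + 7*g^4 + 3*g^3 - 62*g^2 + 48*g + 9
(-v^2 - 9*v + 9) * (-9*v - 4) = 9*v^3 + 85*v^2 - 45*v - 36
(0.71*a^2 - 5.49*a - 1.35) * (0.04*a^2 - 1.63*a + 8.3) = 0.0284*a^4 - 1.3769*a^3 + 14.7877*a^2 - 43.3665*a - 11.205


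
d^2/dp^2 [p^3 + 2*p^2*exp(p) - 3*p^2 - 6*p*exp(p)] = 2*p^2*exp(p) + 2*p*exp(p) + 6*p - 8*exp(p) - 6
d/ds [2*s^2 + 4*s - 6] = 4*s + 4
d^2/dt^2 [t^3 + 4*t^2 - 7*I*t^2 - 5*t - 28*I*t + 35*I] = 6*t + 8 - 14*I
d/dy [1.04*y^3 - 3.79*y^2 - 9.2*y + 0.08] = 3.12*y^2 - 7.58*y - 9.2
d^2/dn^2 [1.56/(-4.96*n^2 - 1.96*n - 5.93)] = (76.756992*n^2 + 30.331392*n - 1.56*(9.92*n + 1.96)*(19.84*n + 3.92) + 91.767936)/(4.96*n^2 + 1.96*n + 5.93)^3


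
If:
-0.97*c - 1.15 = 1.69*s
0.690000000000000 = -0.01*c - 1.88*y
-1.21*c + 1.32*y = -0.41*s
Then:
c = -0.53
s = -0.38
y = -0.36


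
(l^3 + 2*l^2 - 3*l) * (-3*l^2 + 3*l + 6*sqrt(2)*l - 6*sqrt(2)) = -3*l^5 - 3*l^4 + 6*sqrt(2)*l^4 + 6*sqrt(2)*l^3 + 15*l^3 - 30*sqrt(2)*l^2 - 9*l^2 + 18*sqrt(2)*l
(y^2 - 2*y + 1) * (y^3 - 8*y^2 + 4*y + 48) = y^5 - 10*y^4 + 21*y^3 + 32*y^2 - 92*y + 48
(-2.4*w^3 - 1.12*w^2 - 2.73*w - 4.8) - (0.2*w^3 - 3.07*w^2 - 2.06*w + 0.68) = -2.6*w^3 + 1.95*w^2 - 0.67*w - 5.48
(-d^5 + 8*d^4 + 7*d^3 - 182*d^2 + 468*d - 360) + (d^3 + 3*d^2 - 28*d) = -d^5 + 8*d^4 + 8*d^3 - 179*d^2 + 440*d - 360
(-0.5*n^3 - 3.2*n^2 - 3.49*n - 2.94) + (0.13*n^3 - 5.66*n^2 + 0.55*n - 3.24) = -0.37*n^3 - 8.86*n^2 - 2.94*n - 6.18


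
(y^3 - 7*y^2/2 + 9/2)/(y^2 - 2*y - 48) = (-2*y^3 + 7*y^2 - 9)/(2*(-y^2 + 2*y + 48))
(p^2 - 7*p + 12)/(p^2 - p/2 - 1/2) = 2*(-p^2 + 7*p - 12)/(-2*p^2 + p + 1)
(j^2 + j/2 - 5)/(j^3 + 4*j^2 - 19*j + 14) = (j + 5/2)/(j^2 + 6*j - 7)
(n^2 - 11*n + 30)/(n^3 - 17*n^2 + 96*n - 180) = 1/(n - 6)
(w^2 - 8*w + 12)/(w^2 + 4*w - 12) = (w - 6)/(w + 6)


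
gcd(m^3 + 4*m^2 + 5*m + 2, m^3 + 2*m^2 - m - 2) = m^2 + 3*m + 2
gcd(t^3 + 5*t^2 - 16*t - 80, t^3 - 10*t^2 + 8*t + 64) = t - 4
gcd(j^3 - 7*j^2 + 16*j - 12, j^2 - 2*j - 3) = j - 3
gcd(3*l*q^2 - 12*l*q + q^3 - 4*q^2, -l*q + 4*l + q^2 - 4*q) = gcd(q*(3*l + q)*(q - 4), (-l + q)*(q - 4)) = q - 4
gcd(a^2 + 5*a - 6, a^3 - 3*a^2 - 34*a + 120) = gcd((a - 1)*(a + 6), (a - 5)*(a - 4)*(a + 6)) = a + 6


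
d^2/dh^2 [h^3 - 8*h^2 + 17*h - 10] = 6*h - 16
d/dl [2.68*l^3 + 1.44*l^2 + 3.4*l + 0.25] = 8.04*l^2 + 2.88*l + 3.4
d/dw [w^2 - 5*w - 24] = 2*w - 5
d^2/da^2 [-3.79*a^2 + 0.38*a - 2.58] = -7.58000000000000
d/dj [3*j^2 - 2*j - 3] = 6*j - 2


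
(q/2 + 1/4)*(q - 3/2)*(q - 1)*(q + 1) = q^4/2 - q^3/2 - 7*q^2/8 + q/2 + 3/8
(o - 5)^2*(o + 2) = o^3 - 8*o^2 + 5*o + 50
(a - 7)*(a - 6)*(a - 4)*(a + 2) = a^4 - 15*a^3 + 60*a^2 + 20*a - 336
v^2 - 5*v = v*(v - 5)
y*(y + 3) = y^2 + 3*y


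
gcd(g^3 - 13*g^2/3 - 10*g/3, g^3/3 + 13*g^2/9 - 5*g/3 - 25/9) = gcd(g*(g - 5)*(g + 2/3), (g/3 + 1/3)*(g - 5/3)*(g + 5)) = 1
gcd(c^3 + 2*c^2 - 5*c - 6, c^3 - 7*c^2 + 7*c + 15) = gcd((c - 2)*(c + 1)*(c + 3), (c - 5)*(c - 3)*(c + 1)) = c + 1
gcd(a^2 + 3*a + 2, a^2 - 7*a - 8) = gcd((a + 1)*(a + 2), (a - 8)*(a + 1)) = a + 1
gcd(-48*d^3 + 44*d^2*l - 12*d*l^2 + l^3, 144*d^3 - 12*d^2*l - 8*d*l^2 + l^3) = 6*d - l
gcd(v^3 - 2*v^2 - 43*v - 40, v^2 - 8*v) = v - 8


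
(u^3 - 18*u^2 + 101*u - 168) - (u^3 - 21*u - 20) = -18*u^2 + 122*u - 148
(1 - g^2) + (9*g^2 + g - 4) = 8*g^2 + g - 3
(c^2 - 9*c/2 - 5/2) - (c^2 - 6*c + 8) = 3*c/2 - 21/2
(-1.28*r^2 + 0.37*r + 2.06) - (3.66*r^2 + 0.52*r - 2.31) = -4.94*r^2 - 0.15*r + 4.37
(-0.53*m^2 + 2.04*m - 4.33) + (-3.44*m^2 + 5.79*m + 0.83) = -3.97*m^2 + 7.83*m - 3.5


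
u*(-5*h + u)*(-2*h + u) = 10*h^2*u - 7*h*u^2 + u^3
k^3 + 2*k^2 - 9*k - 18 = (k - 3)*(k + 2)*(k + 3)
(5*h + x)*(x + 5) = 5*h*x + 25*h + x^2 + 5*x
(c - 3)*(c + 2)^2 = c^3 + c^2 - 8*c - 12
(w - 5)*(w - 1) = w^2 - 6*w + 5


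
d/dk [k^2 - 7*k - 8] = 2*k - 7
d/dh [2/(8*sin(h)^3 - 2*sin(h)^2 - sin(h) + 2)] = 2*(-24*sin(h)^2 + 4*sin(h) + 1)*cos(h)/(5*sin(h) - 2*sin(3*h) + cos(2*h) + 1)^2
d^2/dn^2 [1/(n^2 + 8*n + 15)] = 2*(-n^2 - 8*n + 4*(n + 4)^2 - 15)/(n^2 + 8*n + 15)^3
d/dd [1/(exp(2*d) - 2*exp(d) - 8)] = 2*(1 - exp(d))*exp(d)/(-exp(2*d) + 2*exp(d) + 8)^2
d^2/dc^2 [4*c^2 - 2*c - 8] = 8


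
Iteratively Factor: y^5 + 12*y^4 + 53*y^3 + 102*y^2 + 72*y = (y + 4)*(y^4 + 8*y^3 + 21*y^2 + 18*y) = (y + 2)*(y + 4)*(y^3 + 6*y^2 + 9*y) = (y + 2)*(y + 3)*(y + 4)*(y^2 + 3*y) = y*(y + 2)*(y + 3)*(y + 4)*(y + 3)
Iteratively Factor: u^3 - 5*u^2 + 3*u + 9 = (u - 3)*(u^2 - 2*u - 3) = (u - 3)*(u + 1)*(u - 3)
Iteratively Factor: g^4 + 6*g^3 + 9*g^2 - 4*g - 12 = (g - 1)*(g^3 + 7*g^2 + 16*g + 12) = (g - 1)*(g + 2)*(g^2 + 5*g + 6) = (g - 1)*(g + 2)^2*(g + 3)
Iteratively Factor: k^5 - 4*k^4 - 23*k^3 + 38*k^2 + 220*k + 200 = (k + 2)*(k^4 - 6*k^3 - 11*k^2 + 60*k + 100) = (k - 5)*(k + 2)*(k^3 - k^2 - 16*k - 20) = (k - 5)*(k + 2)^2*(k^2 - 3*k - 10) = (k - 5)*(k + 2)^3*(k - 5)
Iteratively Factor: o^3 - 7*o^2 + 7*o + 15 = (o + 1)*(o^2 - 8*o + 15) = (o - 5)*(o + 1)*(o - 3)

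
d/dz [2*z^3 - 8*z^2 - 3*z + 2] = 6*z^2 - 16*z - 3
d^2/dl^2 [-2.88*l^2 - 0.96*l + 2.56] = -5.76000000000000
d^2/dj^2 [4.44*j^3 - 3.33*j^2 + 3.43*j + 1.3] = 26.64*j - 6.66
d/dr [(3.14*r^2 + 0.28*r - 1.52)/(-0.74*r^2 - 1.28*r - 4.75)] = (-3.812*r^2 - 32.0796*r - 3.2756)/(0.5476*r^4 + 1.8944*r^3 + 8.6684*r^2 + 12.16*r + 22.5625)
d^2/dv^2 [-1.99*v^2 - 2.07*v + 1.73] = -3.98000000000000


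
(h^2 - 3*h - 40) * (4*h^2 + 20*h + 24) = 4*h^4 + 8*h^3 - 196*h^2 - 872*h - 960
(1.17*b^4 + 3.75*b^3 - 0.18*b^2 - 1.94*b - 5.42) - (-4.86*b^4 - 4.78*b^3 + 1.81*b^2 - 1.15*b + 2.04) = 6.03*b^4 + 8.53*b^3 - 1.99*b^2 - 0.79*b - 7.46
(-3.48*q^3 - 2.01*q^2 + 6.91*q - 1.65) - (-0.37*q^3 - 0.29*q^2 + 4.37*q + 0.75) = -3.11*q^3 - 1.72*q^2 + 2.54*q - 2.4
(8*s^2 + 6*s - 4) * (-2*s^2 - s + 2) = -16*s^4 - 20*s^3 + 18*s^2 + 16*s - 8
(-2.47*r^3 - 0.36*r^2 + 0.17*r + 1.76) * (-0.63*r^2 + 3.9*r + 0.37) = 1.5561*r^5 - 9.4062*r^4 - 2.425*r^3 - 0.579*r^2 + 6.9269*r + 0.6512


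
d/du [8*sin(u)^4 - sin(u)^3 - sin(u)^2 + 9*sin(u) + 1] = (32*sin(u)^3 - 3*sin(u)^2 - 2*sin(u) + 9)*cos(u)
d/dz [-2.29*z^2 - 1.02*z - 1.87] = -4.58*z - 1.02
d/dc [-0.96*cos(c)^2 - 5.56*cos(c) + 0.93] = (1.92*cos(c) + 5.56)*sin(c)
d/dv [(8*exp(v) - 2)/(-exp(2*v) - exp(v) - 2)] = 2*((2*exp(v) + 1)*(4*exp(v) - 1) - 4*exp(2*v) - 4*exp(v) - 8)*exp(v)/(exp(2*v) + exp(v) + 2)^2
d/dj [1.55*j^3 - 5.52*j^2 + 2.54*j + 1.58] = 4.65*j^2 - 11.04*j + 2.54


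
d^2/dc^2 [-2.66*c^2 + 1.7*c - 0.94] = -5.32000000000000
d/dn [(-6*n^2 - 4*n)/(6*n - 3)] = 4*(-3*n^2 + 3*n + 1)/(3*(4*n^2 - 4*n + 1))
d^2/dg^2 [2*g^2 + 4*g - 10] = 4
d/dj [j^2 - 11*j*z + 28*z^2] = 2*j - 11*z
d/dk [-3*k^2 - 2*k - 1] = -6*k - 2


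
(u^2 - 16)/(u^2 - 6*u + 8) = (u + 4)/(u - 2)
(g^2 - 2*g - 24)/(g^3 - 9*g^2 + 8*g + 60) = (g + 4)/(g^2 - 3*g - 10)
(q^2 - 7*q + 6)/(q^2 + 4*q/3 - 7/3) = 3*(q - 6)/(3*q + 7)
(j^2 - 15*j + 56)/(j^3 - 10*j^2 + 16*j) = (j - 7)/(j*(j - 2))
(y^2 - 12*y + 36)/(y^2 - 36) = (y - 6)/(y + 6)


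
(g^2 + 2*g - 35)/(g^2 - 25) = (g + 7)/(g + 5)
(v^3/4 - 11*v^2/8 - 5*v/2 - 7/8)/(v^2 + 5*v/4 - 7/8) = (2*v^3 - 11*v^2 - 20*v - 7)/(8*v^2 + 10*v - 7)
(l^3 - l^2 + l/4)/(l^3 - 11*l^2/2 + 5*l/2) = (l - 1/2)/(l - 5)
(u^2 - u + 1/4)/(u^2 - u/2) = (u - 1/2)/u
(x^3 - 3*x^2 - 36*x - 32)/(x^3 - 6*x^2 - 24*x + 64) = (x + 1)/(x - 2)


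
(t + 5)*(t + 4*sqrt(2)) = t^2 + 5*t + 4*sqrt(2)*t + 20*sqrt(2)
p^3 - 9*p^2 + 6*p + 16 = (p - 8)*(p - 2)*(p + 1)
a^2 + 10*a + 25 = (a + 5)^2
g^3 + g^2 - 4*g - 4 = (g - 2)*(g + 1)*(g + 2)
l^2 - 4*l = l*(l - 4)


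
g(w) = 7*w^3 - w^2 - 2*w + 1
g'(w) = 21*w^2 - 2*w - 2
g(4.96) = 820.65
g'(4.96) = 504.71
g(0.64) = 1.15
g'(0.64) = 5.32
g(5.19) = 942.27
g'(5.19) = 553.28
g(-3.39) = -276.42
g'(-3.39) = 246.11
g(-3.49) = -301.76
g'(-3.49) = 260.76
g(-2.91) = -174.14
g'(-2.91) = 181.65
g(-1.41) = -17.79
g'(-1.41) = 42.57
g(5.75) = 1287.20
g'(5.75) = 680.81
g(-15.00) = -23819.00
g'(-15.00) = 4753.00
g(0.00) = 1.00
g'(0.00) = -2.00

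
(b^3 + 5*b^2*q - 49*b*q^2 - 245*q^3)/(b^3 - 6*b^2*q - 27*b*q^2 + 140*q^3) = (-b - 7*q)/(-b + 4*q)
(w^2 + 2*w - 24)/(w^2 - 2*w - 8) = (w + 6)/(w + 2)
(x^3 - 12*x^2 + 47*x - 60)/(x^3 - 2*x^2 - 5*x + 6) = (x^2 - 9*x + 20)/(x^2 + x - 2)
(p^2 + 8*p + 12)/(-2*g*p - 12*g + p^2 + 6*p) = (p + 2)/(-2*g + p)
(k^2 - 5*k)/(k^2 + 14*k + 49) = k*(k - 5)/(k^2 + 14*k + 49)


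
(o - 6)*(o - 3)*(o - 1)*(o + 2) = o^4 - 8*o^3 + 7*o^2 + 36*o - 36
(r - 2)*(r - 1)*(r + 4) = r^3 + r^2 - 10*r + 8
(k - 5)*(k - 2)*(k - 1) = k^3 - 8*k^2 + 17*k - 10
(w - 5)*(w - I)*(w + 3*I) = w^3 - 5*w^2 + 2*I*w^2 + 3*w - 10*I*w - 15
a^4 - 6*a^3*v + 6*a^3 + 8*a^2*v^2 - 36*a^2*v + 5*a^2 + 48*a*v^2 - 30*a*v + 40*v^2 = (a + 1)*(a + 5)*(a - 4*v)*(a - 2*v)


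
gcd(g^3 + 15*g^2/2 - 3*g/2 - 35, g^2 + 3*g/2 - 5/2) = g + 5/2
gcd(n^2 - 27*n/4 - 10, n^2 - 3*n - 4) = 1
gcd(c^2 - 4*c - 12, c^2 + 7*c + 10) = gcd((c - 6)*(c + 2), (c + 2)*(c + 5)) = c + 2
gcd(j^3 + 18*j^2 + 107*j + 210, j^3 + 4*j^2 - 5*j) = j + 5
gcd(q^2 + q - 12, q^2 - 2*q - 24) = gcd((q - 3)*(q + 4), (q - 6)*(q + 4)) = q + 4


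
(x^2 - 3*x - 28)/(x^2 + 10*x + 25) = (x^2 - 3*x - 28)/(x^2 + 10*x + 25)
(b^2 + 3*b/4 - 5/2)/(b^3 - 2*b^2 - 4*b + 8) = (b - 5/4)/(b^2 - 4*b + 4)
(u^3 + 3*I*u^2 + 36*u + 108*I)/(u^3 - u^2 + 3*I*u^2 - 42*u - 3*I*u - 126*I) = (u^2 + 36)/(u^2 - u - 42)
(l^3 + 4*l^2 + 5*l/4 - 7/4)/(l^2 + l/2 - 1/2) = l + 7/2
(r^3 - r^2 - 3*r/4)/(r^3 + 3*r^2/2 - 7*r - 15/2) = r*(4*r^2 - 4*r - 3)/(2*(2*r^3 + 3*r^2 - 14*r - 15))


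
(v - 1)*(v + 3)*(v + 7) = v^3 + 9*v^2 + 11*v - 21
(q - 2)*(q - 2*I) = q^2 - 2*q - 2*I*q + 4*I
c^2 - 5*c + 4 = (c - 4)*(c - 1)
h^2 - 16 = (h - 4)*(h + 4)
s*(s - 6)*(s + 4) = s^3 - 2*s^2 - 24*s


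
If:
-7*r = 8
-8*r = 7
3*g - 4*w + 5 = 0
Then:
No Solution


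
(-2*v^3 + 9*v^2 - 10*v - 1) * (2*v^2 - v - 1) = -4*v^5 + 20*v^4 - 27*v^3 - v^2 + 11*v + 1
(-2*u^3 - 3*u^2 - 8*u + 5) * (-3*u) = 6*u^4 + 9*u^3 + 24*u^2 - 15*u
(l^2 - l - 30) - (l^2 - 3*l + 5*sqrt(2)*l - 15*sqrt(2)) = -5*sqrt(2)*l + 2*l - 30 + 15*sqrt(2)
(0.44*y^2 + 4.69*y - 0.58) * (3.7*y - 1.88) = 1.628*y^3 + 16.5258*y^2 - 10.9632*y + 1.0904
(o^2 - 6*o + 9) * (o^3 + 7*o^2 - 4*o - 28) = o^5 + o^4 - 37*o^3 + 59*o^2 + 132*o - 252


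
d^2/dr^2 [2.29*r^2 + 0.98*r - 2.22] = 4.58000000000000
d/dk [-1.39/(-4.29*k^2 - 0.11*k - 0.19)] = (-11.9262*k - 0.1529)/(4.29*k^2 + 0.11*k + 0.19)^2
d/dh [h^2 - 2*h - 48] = 2*h - 2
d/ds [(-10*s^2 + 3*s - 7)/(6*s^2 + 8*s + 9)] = (-98*s^2 - 96*s + 83)/(36*s^4 + 96*s^3 + 172*s^2 + 144*s + 81)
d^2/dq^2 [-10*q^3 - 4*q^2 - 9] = -60*q - 8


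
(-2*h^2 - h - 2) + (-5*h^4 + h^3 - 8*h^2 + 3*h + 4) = -5*h^4 + h^3 - 10*h^2 + 2*h + 2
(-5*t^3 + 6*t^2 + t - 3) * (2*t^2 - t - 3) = -10*t^5 + 17*t^4 + 11*t^3 - 25*t^2 + 9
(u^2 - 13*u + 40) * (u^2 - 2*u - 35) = u^4 - 15*u^3 + 31*u^2 + 375*u - 1400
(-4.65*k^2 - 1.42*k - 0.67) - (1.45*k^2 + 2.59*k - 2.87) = -6.1*k^2 - 4.01*k + 2.2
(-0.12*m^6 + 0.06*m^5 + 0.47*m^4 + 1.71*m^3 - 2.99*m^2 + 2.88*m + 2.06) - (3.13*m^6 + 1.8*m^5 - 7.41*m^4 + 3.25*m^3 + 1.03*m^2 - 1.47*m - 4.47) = -3.25*m^6 - 1.74*m^5 + 7.88*m^4 - 1.54*m^3 - 4.02*m^2 + 4.35*m + 6.53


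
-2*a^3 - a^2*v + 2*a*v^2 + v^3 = (-a + v)*(a + v)*(2*a + v)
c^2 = c^2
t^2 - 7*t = t*(t - 7)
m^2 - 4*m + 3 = (m - 3)*(m - 1)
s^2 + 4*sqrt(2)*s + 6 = (s + sqrt(2))*(s + 3*sqrt(2))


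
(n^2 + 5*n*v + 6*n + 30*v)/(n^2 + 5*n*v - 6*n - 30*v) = (n + 6)/(n - 6)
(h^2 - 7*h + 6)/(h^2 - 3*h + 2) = (h - 6)/(h - 2)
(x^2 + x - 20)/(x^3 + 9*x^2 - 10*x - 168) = (x + 5)/(x^2 + 13*x + 42)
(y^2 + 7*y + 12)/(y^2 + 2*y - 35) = (y^2 + 7*y + 12)/(y^2 + 2*y - 35)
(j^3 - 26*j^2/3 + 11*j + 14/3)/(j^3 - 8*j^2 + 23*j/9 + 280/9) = 3*(3*j^2 - 5*j - 2)/(9*j^2 - 9*j - 40)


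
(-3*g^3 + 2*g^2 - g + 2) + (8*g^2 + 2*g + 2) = -3*g^3 + 10*g^2 + g + 4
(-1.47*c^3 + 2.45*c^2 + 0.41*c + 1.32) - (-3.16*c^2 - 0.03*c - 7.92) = -1.47*c^3 + 5.61*c^2 + 0.44*c + 9.24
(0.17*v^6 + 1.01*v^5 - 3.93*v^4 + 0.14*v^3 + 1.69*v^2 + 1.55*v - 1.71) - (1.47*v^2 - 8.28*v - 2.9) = 0.17*v^6 + 1.01*v^5 - 3.93*v^4 + 0.14*v^3 + 0.22*v^2 + 9.83*v + 1.19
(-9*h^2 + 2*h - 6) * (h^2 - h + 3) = -9*h^4 + 11*h^3 - 35*h^2 + 12*h - 18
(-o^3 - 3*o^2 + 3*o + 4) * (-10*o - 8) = 10*o^4 + 38*o^3 - 6*o^2 - 64*o - 32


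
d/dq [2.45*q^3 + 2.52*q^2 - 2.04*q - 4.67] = 7.35*q^2 + 5.04*q - 2.04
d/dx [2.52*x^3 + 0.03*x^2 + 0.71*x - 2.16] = 7.56*x^2 + 0.06*x + 0.71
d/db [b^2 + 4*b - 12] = 2*b + 4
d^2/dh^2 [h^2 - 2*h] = 2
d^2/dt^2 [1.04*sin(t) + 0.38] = -1.04*sin(t)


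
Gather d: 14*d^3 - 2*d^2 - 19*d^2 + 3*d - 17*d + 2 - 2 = 14*d^3 - 21*d^2 - 14*d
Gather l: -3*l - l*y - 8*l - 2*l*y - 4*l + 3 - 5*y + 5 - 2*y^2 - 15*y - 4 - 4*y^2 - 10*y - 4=l*(-3*y - 15) - 6*y^2 - 30*y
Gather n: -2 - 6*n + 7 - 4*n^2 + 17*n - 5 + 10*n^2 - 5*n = 6*n^2 + 6*n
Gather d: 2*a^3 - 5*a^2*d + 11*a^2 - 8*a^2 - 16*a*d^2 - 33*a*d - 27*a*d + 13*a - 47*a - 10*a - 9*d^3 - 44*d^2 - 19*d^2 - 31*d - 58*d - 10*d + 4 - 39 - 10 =2*a^3 + 3*a^2 - 44*a - 9*d^3 + d^2*(-16*a - 63) + d*(-5*a^2 - 60*a - 99) - 45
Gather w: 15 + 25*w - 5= 25*w + 10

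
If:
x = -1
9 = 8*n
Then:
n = 9/8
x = -1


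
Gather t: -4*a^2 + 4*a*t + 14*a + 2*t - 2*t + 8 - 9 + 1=-4*a^2 + 4*a*t + 14*a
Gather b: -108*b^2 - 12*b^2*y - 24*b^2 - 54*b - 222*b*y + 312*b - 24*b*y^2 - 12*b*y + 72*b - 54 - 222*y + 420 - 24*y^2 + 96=b^2*(-12*y - 132) + b*(-24*y^2 - 234*y + 330) - 24*y^2 - 222*y + 462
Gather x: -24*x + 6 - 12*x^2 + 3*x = -12*x^2 - 21*x + 6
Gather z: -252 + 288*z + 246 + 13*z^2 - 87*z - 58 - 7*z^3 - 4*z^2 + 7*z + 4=-7*z^3 + 9*z^2 + 208*z - 60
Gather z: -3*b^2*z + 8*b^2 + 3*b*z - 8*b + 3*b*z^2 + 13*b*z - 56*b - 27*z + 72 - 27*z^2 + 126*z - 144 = 8*b^2 - 64*b + z^2*(3*b - 27) + z*(-3*b^2 + 16*b + 99) - 72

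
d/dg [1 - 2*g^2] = -4*g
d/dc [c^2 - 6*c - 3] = 2*c - 6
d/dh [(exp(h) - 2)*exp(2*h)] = (3*exp(h) - 4)*exp(2*h)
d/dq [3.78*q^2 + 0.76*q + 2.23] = 7.56*q + 0.76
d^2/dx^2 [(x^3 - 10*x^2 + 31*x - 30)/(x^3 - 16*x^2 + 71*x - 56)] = 12*(x^6 - 20*x^5 + 133*x^4 - 260*x^3 - 677*x^2 + 3880*x - 5409)/(x^9 - 48*x^8 + 981*x^7 - 11080*x^6 + 75027*x^5 - 308832*x^4 + 749015*x^3 - 997416*x^2 + 667968*x - 175616)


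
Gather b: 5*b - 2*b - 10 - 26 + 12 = 3*b - 24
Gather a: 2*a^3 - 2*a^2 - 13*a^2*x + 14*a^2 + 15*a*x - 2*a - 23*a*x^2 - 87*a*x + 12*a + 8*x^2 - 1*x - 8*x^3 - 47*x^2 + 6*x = 2*a^3 + a^2*(12 - 13*x) + a*(-23*x^2 - 72*x + 10) - 8*x^3 - 39*x^2 + 5*x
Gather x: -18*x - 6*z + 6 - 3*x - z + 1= -21*x - 7*z + 7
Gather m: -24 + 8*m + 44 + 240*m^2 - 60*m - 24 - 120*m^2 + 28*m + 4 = 120*m^2 - 24*m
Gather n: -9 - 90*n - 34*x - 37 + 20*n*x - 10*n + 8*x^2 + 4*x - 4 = n*(20*x - 100) + 8*x^2 - 30*x - 50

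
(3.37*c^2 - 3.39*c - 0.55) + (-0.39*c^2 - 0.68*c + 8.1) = 2.98*c^2 - 4.07*c + 7.55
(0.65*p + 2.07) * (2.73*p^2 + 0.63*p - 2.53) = 1.7745*p^3 + 6.0606*p^2 - 0.3404*p - 5.2371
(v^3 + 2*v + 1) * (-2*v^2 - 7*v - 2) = -2*v^5 - 7*v^4 - 6*v^3 - 16*v^2 - 11*v - 2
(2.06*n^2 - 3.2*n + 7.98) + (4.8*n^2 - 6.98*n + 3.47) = 6.86*n^2 - 10.18*n + 11.45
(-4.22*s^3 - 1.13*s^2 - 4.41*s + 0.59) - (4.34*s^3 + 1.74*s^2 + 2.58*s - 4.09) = -8.56*s^3 - 2.87*s^2 - 6.99*s + 4.68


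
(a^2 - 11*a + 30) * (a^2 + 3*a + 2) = a^4 - 8*a^3 - a^2 + 68*a + 60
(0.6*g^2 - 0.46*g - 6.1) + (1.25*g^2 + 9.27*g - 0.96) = 1.85*g^2 + 8.81*g - 7.06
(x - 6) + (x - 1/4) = 2*x - 25/4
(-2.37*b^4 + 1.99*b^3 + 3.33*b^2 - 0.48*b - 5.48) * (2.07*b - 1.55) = -4.9059*b^5 + 7.7928*b^4 + 3.8086*b^3 - 6.1551*b^2 - 10.5996*b + 8.494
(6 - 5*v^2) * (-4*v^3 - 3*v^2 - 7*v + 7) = 20*v^5 + 15*v^4 + 11*v^3 - 53*v^2 - 42*v + 42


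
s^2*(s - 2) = s^3 - 2*s^2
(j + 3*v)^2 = j^2 + 6*j*v + 9*v^2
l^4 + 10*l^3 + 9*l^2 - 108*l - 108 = (l - 3)*(l + 1)*(l + 6)^2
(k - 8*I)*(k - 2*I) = k^2 - 10*I*k - 16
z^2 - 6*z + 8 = (z - 4)*(z - 2)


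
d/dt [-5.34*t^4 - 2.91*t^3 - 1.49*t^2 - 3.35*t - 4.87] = -21.36*t^3 - 8.73*t^2 - 2.98*t - 3.35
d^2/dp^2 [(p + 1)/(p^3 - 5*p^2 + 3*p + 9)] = 6/(p^4 - 12*p^3 + 54*p^2 - 108*p + 81)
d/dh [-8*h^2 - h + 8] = -16*h - 1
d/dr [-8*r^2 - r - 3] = -16*r - 1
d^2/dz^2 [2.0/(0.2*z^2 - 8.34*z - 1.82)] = (0.16*z^2 - 6.672*z - 2.0*(0.4*z - 8.34)*(0.8*z - 16.68) - 1.456)/(-0.2*z^2 + 8.34*z + 1.82)^3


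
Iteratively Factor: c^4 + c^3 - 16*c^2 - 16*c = (c - 4)*(c^3 + 5*c^2 + 4*c) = c*(c - 4)*(c^2 + 5*c + 4) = c*(c - 4)*(c + 1)*(c + 4)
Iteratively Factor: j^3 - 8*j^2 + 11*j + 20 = (j - 4)*(j^2 - 4*j - 5) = (j - 4)*(j + 1)*(j - 5)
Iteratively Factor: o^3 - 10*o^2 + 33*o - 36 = (o - 3)*(o^2 - 7*o + 12) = (o - 4)*(o - 3)*(o - 3)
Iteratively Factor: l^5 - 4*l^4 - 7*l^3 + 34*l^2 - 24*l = (l - 4)*(l^4 - 7*l^2 + 6*l) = l*(l - 4)*(l^3 - 7*l + 6) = l*(l - 4)*(l - 2)*(l^2 + 2*l - 3) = l*(l - 4)*(l - 2)*(l + 3)*(l - 1)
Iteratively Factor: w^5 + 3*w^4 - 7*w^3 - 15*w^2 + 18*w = (w - 1)*(w^4 + 4*w^3 - 3*w^2 - 18*w) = (w - 1)*(w + 3)*(w^3 + w^2 - 6*w) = (w - 2)*(w - 1)*(w + 3)*(w^2 + 3*w) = w*(w - 2)*(w - 1)*(w + 3)*(w + 3)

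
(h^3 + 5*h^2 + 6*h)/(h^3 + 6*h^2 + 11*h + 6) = h/(h + 1)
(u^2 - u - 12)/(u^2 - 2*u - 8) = (u + 3)/(u + 2)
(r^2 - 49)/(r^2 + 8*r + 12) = (r^2 - 49)/(r^2 + 8*r + 12)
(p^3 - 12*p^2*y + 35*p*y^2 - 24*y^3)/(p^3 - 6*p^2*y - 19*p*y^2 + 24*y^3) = (p - 3*y)/(p + 3*y)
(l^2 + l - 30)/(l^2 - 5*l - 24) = (-l^2 - l + 30)/(-l^2 + 5*l + 24)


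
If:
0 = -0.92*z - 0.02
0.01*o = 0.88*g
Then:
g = 0.0113636363636364*o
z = -0.02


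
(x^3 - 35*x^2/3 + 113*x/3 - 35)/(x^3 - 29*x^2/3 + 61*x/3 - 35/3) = (x - 3)/(x - 1)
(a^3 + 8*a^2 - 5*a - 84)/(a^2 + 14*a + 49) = (a^2 + a - 12)/(a + 7)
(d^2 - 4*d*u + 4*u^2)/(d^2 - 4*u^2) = (d - 2*u)/(d + 2*u)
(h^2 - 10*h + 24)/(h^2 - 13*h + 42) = (h - 4)/(h - 7)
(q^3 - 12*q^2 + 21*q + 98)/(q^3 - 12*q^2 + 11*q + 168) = (q^2 - 5*q - 14)/(q^2 - 5*q - 24)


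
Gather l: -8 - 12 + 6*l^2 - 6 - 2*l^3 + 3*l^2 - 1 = -2*l^3 + 9*l^2 - 27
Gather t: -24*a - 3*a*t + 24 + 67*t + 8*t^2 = -24*a + 8*t^2 + t*(67 - 3*a) + 24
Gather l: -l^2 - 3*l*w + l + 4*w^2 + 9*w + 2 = -l^2 + l*(1 - 3*w) + 4*w^2 + 9*w + 2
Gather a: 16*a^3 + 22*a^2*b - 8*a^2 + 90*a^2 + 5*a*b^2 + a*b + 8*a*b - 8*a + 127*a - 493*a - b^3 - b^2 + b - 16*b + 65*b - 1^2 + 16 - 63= 16*a^3 + a^2*(22*b + 82) + a*(5*b^2 + 9*b - 374) - b^3 - b^2 + 50*b - 48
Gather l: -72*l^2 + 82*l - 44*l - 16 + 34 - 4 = -72*l^2 + 38*l + 14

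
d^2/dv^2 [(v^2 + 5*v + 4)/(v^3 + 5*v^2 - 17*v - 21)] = 2*(v^3 + 12*v^2 + 111*v + 232)/(v^6 + 12*v^5 - 15*v^4 - 440*v^3 + 315*v^2 + 5292*v - 9261)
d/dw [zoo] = 0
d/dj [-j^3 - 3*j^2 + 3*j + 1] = -3*j^2 - 6*j + 3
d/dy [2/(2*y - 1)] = -4/(2*y - 1)^2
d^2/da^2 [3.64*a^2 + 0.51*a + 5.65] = 7.28000000000000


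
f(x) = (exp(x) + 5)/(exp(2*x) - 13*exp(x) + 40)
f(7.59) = 0.00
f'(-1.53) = 0.02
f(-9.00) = 0.13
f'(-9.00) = 0.00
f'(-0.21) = 0.09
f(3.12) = 0.11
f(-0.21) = 0.19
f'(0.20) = 0.17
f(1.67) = -12.29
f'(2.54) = -1.79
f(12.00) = 0.00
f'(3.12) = -0.22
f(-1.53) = 0.14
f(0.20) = 0.24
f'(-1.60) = 0.01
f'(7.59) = -0.00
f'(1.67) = 178.52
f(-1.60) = 0.14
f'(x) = (exp(x) + 5)*(-2*exp(2*x) + 13*exp(x))/(exp(2*x) - 13*exp(x) + 40)^2 + exp(x)/(exp(2*x) - 13*exp(x) + 40)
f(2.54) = 0.49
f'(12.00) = 0.00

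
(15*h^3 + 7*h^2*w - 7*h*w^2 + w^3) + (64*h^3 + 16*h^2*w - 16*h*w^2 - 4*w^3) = 79*h^3 + 23*h^2*w - 23*h*w^2 - 3*w^3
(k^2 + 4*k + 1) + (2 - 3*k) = k^2 + k + 3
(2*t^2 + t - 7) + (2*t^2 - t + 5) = 4*t^2 - 2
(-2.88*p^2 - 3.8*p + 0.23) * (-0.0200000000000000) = 0.0576*p^2 + 0.076*p - 0.0046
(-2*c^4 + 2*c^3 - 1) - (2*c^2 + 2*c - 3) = -2*c^4 + 2*c^3 - 2*c^2 - 2*c + 2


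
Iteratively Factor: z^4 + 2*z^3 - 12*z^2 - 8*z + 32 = (z + 4)*(z^3 - 2*z^2 - 4*z + 8) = (z - 2)*(z + 4)*(z^2 - 4) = (z - 2)^2*(z + 4)*(z + 2)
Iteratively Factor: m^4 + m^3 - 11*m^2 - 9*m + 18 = (m - 3)*(m^3 + 4*m^2 + m - 6) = (m - 3)*(m + 2)*(m^2 + 2*m - 3) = (m - 3)*(m + 2)*(m + 3)*(m - 1)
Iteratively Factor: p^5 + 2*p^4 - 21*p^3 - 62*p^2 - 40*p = (p + 4)*(p^4 - 2*p^3 - 13*p^2 - 10*p) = (p - 5)*(p + 4)*(p^3 + 3*p^2 + 2*p) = (p - 5)*(p + 1)*(p + 4)*(p^2 + 2*p) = (p - 5)*(p + 1)*(p + 2)*(p + 4)*(p)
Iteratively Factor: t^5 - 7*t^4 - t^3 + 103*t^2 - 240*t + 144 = (t - 1)*(t^4 - 6*t^3 - 7*t^2 + 96*t - 144) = (t - 3)*(t - 1)*(t^3 - 3*t^2 - 16*t + 48) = (t - 3)^2*(t - 1)*(t^2 - 16) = (t - 4)*(t - 3)^2*(t - 1)*(t + 4)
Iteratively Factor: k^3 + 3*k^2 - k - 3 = (k + 3)*(k^2 - 1) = (k - 1)*(k + 3)*(k + 1)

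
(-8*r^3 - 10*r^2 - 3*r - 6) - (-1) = -8*r^3 - 10*r^2 - 3*r - 5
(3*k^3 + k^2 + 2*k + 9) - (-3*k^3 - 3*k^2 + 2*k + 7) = 6*k^3 + 4*k^2 + 2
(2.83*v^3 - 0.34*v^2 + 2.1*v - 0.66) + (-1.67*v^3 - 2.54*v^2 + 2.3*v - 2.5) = 1.16*v^3 - 2.88*v^2 + 4.4*v - 3.16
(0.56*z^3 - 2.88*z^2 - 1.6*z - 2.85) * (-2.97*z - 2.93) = -1.6632*z^4 + 6.9128*z^3 + 13.1904*z^2 + 13.1525*z + 8.3505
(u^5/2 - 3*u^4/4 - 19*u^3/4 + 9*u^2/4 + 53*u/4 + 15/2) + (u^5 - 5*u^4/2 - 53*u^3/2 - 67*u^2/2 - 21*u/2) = 3*u^5/2 - 13*u^4/4 - 125*u^3/4 - 125*u^2/4 + 11*u/4 + 15/2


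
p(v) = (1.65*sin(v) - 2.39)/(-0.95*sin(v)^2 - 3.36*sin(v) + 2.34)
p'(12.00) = -0.07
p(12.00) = -0.85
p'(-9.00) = 0.15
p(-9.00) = -0.86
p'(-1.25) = 0.02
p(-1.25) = -0.85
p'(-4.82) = -0.20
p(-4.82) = 0.39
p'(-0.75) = -0.01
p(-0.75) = -0.84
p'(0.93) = -4.38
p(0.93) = 1.11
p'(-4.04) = 5.56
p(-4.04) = 1.26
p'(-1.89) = -0.02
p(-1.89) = -0.85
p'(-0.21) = -0.34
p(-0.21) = -0.91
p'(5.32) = 0.02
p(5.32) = -0.84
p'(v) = (1.9*sin(v)*cos(v) + 3.36*cos(v))*(1.65*sin(v) - 2.39)/(-0.95*sin(v)^2 - 3.36*sin(v) + 2.34)^2 + 1.65*cos(v)/(-0.95*sin(v)^2 - 3.36*sin(v) + 2.34) = (1.5675*sin(v)^2 - 4.541*sin(v) - 4.1694)*cos(v)/(0.9025*sin(v)^4 + 6.384*sin(v)^3 + 6.8436*sin(v)^2 - 15.7248*sin(v) + 5.4756)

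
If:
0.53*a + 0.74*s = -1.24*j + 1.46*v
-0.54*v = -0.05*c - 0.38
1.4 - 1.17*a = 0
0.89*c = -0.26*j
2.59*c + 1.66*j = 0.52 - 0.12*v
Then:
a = 1.20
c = -0.14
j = 0.48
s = -0.31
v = 0.69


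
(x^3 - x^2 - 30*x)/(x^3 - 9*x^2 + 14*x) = (x^2 - x - 30)/(x^2 - 9*x + 14)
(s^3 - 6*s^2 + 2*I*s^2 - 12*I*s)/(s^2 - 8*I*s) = (s^2 + 2*s*(-3 + I) - 12*I)/(s - 8*I)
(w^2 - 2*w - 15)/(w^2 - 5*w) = (w + 3)/w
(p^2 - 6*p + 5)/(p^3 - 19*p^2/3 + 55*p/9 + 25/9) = 9*(p - 1)/(9*p^2 - 12*p - 5)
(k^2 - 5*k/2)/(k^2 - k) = (k - 5/2)/(k - 1)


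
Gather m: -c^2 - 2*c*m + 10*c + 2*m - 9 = -c^2 + 10*c + m*(2 - 2*c) - 9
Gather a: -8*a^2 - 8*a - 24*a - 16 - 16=-8*a^2 - 32*a - 32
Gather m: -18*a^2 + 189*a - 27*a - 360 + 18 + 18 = -18*a^2 + 162*a - 324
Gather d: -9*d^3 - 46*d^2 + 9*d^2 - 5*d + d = -9*d^3 - 37*d^2 - 4*d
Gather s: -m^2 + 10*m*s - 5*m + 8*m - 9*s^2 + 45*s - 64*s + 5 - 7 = -m^2 + 3*m - 9*s^2 + s*(10*m - 19) - 2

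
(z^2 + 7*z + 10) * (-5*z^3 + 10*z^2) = -5*z^5 - 25*z^4 + 20*z^3 + 100*z^2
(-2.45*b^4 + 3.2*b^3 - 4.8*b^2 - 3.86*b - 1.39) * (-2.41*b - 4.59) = 5.9045*b^5 + 3.5335*b^4 - 3.12*b^3 + 31.3346*b^2 + 21.0673*b + 6.3801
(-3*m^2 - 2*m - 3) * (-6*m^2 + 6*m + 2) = 18*m^4 - 6*m^3 - 22*m - 6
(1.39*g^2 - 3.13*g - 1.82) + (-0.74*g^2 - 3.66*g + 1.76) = 0.65*g^2 - 6.79*g - 0.0600000000000001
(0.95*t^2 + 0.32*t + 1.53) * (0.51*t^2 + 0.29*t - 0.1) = 0.4845*t^4 + 0.4387*t^3 + 0.7781*t^2 + 0.4117*t - 0.153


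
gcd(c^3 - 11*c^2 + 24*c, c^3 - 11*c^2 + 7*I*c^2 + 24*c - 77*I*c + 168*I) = c^2 - 11*c + 24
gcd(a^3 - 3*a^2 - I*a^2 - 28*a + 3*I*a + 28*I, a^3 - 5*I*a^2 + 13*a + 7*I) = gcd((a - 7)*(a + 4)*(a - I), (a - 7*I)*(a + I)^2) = 1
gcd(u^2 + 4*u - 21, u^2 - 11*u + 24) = u - 3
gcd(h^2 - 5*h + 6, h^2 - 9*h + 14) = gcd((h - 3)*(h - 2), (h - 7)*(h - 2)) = h - 2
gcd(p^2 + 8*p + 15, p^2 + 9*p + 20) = p + 5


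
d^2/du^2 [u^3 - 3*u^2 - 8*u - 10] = 6*u - 6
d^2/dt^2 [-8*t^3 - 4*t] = -48*t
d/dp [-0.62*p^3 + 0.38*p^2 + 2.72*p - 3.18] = -1.86*p^2 + 0.76*p + 2.72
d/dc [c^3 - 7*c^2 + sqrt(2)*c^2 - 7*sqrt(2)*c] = 3*c^2 - 14*c + 2*sqrt(2)*c - 7*sqrt(2)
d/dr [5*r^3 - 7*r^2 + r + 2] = 15*r^2 - 14*r + 1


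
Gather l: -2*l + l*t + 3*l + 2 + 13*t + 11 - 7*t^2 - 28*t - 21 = l*(t + 1) - 7*t^2 - 15*t - 8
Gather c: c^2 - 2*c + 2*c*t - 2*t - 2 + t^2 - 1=c^2 + c*(2*t - 2) + t^2 - 2*t - 3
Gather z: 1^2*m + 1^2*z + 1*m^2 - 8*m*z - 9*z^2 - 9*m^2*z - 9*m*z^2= m^2 + m + z^2*(-9*m - 9) + z*(-9*m^2 - 8*m + 1)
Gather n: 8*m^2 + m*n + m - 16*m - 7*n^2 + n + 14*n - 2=8*m^2 - 15*m - 7*n^2 + n*(m + 15) - 2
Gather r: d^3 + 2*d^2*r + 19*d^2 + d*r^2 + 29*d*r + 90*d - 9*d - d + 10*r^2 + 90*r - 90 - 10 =d^3 + 19*d^2 + 80*d + r^2*(d + 10) + r*(2*d^2 + 29*d + 90) - 100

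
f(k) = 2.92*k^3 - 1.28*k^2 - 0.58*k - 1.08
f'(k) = 8.76*k^2 - 2.56*k - 0.58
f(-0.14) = -1.03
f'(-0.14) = -0.05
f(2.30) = 26.34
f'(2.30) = 39.87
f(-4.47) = -284.86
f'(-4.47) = 185.90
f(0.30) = -1.29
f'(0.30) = -0.56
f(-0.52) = -1.54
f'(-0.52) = 3.12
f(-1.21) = -7.43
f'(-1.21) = 15.34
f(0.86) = -0.67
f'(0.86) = 3.70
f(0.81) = -0.84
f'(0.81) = 3.09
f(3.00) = 64.50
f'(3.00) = 70.58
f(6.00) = 580.08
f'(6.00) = 299.42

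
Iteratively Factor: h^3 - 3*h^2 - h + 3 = (h - 3)*(h^2 - 1) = (h - 3)*(h - 1)*(h + 1)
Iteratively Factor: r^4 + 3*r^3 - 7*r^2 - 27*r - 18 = (r - 3)*(r^3 + 6*r^2 + 11*r + 6) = (r - 3)*(r + 1)*(r^2 + 5*r + 6) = (r - 3)*(r + 1)*(r + 3)*(r + 2)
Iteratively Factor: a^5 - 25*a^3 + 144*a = (a - 3)*(a^4 + 3*a^3 - 16*a^2 - 48*a) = a*(a - 3)*(a^3 + 3*a^2 - 16*a - 48) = a*(a - 3)*(a + 4)*(a^2 - a - 12) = a*(a - 4)*(a - 3)*(a + 4)*(a + 3)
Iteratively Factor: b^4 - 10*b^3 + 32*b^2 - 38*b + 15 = (b - 3)*(b^3 - 7*b^2 + 11*b - 5) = (b - 3)*(b - 1)*(b^2 - 6*b + 5) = (b - 3)*(b - 1)^2*(b - 5)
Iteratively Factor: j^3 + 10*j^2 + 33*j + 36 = (j + 4)*(j^2 + 6*j + 9) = (j + 3)*(j + 4)*(j + 3)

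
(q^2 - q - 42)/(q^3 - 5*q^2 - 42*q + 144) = (q - 7)/(q^2 - 11*q + 24)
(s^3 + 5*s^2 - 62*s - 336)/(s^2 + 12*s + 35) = (s^2 - 2*s - 48)/(s + 5)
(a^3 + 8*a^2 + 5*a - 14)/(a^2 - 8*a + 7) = (a^2 + 9*a + 14)/(a - 7)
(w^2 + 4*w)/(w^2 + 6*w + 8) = w/(w + 2)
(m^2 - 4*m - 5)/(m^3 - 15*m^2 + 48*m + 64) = (m - 5)/(m^2 - 16*m + 64)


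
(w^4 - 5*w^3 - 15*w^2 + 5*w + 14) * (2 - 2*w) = -2*w^5 + 12*w^4 + 20*w^3 - 40*w^2 - 18*w + 28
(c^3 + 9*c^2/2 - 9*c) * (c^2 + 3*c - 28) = c^5 + 15*c^4/2 - 47*c^3/2 - 153*c^2 + 252*c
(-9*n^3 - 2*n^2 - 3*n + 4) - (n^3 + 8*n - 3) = -10*n^3 - 2*n^2 - 11*n + 7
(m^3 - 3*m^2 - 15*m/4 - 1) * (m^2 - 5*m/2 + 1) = m^5 - 11*m^4/2 + 19*m^3/4 + 43*m^2/8 - 5*m/4 - 1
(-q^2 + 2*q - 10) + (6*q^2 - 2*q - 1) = 5*q^2 - 11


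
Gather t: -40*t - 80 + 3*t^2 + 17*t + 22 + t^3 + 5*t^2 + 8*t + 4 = t^3 + 8*t^2 - 15*t - 54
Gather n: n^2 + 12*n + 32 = n^2 + 12*n + 32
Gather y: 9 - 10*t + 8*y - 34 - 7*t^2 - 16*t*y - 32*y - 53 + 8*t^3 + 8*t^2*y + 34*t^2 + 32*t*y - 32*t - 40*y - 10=8*t^3 + 27*t^2 - 42*t + y*(8*t^2 + 16*t - 64) - 88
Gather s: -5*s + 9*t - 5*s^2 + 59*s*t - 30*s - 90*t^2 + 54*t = -5*s^2 + s*(59*t - 35) - 90*t^2 + 63*t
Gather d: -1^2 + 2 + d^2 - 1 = d^2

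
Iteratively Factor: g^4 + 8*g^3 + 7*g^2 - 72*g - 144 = (g + 3)*(g^3 + 5*g^2 - 8*g - 48) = (g - 3)*(g + 3)*(g^2 + 8*g + 16) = (g - 3)*(g + 3)*(g + 4)*(g + 4)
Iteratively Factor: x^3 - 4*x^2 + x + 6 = (x - 3)*(x^2 - x - 2) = (x - 3)*(x - 2)*(x + 1)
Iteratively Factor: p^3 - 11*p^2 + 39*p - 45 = (p - 3)*(p^2 - 8*p + 15) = (p - 5)*(p - 3)*(p - 3)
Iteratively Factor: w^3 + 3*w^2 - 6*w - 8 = (w + 4)*(w^2 - w - 2) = (w - 2)*(w + 4)*(w + 1)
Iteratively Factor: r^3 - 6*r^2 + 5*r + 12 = (r + 1)*(r^2 - 7*r + 12) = (r - 3)*(r + 1)*(r - 4)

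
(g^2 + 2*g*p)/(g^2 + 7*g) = (g + 2*p)/(g + 7)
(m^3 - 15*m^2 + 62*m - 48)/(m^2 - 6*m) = m - 9 + 8/m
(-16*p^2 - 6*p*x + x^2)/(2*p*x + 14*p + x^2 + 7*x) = (-8*p + x)/(x + 7)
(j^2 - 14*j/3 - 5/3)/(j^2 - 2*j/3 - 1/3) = (j - 5)/(j - 1)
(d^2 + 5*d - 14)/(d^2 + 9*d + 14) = (d - 2)/(d + 2)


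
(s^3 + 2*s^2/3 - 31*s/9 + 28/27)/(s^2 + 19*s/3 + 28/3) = (9*s^2 - 15*s + 4)/(9*(s + 4))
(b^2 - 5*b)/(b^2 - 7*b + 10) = b/(b - 2)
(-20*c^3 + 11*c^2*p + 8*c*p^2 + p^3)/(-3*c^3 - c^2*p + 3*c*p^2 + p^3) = (20*c^2 + 9*c*p + p^2)/(3*c^2 + 4*c*p + p^2)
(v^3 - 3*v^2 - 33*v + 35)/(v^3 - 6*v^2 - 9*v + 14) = (v + 5)/(v + 2)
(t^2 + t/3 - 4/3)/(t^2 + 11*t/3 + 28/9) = 3*(t - 1)/(3*t + 7)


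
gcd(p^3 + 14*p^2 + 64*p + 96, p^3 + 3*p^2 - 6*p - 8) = p + 4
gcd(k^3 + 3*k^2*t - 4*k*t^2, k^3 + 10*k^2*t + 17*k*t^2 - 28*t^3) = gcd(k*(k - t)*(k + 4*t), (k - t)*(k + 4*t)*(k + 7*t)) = -k^2 - 3*k*t + 4*t^2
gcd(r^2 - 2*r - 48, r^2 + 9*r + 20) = 1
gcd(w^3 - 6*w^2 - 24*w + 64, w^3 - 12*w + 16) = w^2 + 2*w - 8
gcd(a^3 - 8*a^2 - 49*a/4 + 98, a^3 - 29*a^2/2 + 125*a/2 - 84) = a^2 - 23*a/2 + 28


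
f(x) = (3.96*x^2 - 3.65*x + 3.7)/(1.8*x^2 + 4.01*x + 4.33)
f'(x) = (-3.6*x - 4.01)*(3.96*x^2 - 3.65*x + 3.7)/(1.8*x^2 + 4.01*x + 4.33)^2 + (7.92*x - 3.65)/(1.8*x^2 + 4.01*x + 4.33)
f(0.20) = 0.60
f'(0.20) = -0.94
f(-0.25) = 1.41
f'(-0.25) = -2.91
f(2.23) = 0.69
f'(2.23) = 0.26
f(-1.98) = 7.67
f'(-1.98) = 1.33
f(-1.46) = 7.56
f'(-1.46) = -2.51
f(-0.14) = 1.13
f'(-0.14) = -2.29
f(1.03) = 0.40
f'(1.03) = 0.14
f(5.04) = 1.22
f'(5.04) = 0.13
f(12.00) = 1.70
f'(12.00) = 0.04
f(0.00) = 0.85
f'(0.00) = -1.63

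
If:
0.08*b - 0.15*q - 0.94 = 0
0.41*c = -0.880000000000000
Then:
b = 1.875*q + 11.75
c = -2.15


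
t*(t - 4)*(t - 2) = t^3 - 6*t^2 + 8*t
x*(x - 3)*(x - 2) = x^3 - 5*x^2 + 6*x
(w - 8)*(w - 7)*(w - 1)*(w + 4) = w^4 - 12*w^3 + 7*w^2 + 228*w - 224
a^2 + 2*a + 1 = (a + 1)^2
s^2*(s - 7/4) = s^3 - 7*s^2/4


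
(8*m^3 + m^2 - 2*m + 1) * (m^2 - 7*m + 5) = 8*m^5 - 55*m^4 + 31*m^3 + 20*m^2 - 17*m + 5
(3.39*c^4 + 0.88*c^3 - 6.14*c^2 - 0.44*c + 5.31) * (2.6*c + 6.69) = 8.814*c^5 + 24.9671*c^4 - 10.0768*c^3 - 42.2206*c^2 + 10.8624*c + 35.5239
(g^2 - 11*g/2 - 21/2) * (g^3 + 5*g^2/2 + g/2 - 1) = g^5 - 3*g^4 - 95*g^3/4 - 30*g^2 + g/4 + 21/2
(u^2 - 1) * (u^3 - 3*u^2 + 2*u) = u^5 - 3*u^4 + u^3 + 3*u^2 - 2*u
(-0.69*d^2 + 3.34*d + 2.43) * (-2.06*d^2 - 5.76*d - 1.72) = 1.4214*d^4 - 2.906*d^3 - 23.0574*d^2 - 19.7416*d - 4.1796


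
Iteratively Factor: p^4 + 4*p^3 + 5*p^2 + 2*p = (p + 1)*(p^3 + 3*p^2 + 2*p) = p*(p + 1)*(p^2 + 3*p + 2) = p*(p + 1)^2*(p + 2)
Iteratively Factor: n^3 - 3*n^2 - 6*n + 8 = (n + 2)*(n^2 - 5*n + 4) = (n - 4)*(n + 2)*(n - 1)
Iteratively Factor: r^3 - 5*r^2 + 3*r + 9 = (r + 1)*(r^2 - 6*r + 9) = (r - 3)*(r + 1)*(r - 3)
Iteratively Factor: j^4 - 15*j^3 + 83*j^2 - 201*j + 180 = (j - 3)*(j^3 - 12*j^2 + 47*j - 60) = (j - 4)*(j - 3)*(j^2 - 8*j + 15) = (j - 4)*(j - 3)^2*(j - 5)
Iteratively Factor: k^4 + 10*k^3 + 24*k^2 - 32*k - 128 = (k + 4)*(k^3 + 6*k^2 - 32) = (k + 4)^2*(k^2 + 2*k - 8) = (k + 4)^3*(k - 2)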